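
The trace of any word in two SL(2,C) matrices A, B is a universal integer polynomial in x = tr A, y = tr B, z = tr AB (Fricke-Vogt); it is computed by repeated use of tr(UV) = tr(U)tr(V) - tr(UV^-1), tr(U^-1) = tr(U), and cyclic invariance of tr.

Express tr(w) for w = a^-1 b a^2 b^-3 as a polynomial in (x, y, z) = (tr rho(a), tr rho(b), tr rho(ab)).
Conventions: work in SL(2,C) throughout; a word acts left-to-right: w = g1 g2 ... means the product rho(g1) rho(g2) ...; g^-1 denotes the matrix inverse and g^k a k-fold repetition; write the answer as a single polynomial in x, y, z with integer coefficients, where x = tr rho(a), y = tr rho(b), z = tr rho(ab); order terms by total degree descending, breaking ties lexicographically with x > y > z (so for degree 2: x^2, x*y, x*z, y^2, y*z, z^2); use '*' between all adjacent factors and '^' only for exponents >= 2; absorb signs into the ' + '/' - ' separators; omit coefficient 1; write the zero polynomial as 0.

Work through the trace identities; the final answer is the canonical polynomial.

tr(a^2) = tr(a) tr(a) - tr(1)   [square of a] = x^2 - 2
tr(a^2 b) = tr(a) tr(b a) - tr(b)   [square of a] = x*z - y
tr(a^2 b^-1) = tr(a^2) tr(b) - tr(a^2 b)   [inverse elimination on b] = x^2*y - x*z - y
tr(a^2 b^-2) = tr(a^2 b^-1) tr(b) - tr(a^2)   [inverse elimination on b] = x^2*y^2 - x*y*z - x^2 - y^2 + 2
tr(a b a^2) = tr(a) tr(b a^2) - tr(b a)   [square of a] = x^2*z - x*y - z
tr(b a b a) = tr(b a) tr(b a) - tr(1)   [split at a repeated b] = z^2 - 2
tr(b a b) = tr(b) tr(a b) - tr(a)   [square of b] = y*z - x
tr(a b a^2 b) = tr(a) tr(b a b a) - tr(b a b)   [square of a] = x*z^2 - y*z - x
tr(b^-1 a b a^2) = tr(a b a^2) tr(b) - tr(a b a^2 b)   [inverse elimination on b] = x^2*y*z - x*y^2 - x*z^2 + x
tr(b^-2 a b a^2) = tr(b^-1 a b a^2) tr(b) - tr(b^-1 a b a^2 b)   [inverse elimination on b] = x^2*y^2*z - x*y^3 - x*y*z^2 - x^2*z + 2*x*y + z
tr(b a^2 b^-3 a) = tr(b^-2 a b a^2) tr(b) - tr(b^-2 a b a^2 b)   [inverse elimination on b] = x^2*y^3*z - x*y^4 - x*y^2*z^2 - 2*x^2*y*z + 3*x*y^2 + x*z^2 + y*z - x
tr(a^-1 b a^2 b^-3) = tr(b a^2 b^-3) tr(a) - tr(b a^2 b^-3 a)   [inverse elimination on a] = -x^2*y^3*z + x^3*y^2 + x*y^4 + x*y^2*z^2 + x^2*y*z - x^3 - 4*x*y^2 - x*z^2 - y*z + 3*x

-x^2*y^3*z + x^3*y^2 + x*y^4 + x*y^2*z^2 + x^2*y*z - x^3 - 4*x*y^2 - x*z^2 - y*z + 3*x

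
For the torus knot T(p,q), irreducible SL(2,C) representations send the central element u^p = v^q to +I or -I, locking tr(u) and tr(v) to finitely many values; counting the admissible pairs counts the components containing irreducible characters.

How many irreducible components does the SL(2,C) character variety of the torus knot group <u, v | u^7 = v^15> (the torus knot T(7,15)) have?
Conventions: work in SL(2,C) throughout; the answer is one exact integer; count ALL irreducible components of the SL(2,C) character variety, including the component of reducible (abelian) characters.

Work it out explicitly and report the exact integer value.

Gamma = < u, v | u^7 = v^15 > (torus knot T(7,15)); the central element u^7 = v^15 acts as +I or -I in any irreducible SL(2,C) representation.
This locks tr(u) to 2*cos(pi*alpha/7), alpha in 1..6, and tr(v) to 2*cos(pi*beta/15), beta in 1..14, on each component of irreducible characters.
u^7 = (-1)^alpha I and v^15 = (-1)^beta I must agree, so alpha and beta have equal parity.
count pairs: odd alpha (3 choices) x odd beta (7), plus even alpha (3) x even beta (7): 3*7 + 3*7 = 42.
components with irreducible characters: 42; plus the single component of reducible (abelian) characters: total 43.

43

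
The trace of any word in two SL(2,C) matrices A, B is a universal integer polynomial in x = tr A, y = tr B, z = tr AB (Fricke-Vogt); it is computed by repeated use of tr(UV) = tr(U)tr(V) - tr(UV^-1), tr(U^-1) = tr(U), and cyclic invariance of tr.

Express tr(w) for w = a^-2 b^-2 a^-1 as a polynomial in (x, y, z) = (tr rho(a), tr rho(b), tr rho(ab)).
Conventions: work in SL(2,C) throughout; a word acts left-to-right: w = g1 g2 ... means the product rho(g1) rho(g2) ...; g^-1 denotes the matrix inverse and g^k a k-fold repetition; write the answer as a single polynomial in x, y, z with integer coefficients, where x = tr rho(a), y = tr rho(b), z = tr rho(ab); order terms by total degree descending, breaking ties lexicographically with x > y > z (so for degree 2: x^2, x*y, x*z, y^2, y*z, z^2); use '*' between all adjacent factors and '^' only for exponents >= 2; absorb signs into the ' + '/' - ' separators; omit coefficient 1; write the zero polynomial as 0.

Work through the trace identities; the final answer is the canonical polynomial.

trace(b^-1) = trace(b) = y
trace(b^-1 a) = trace(a) trace(b) - trace(a b) = x*y - z
trace(b^-1 a^-1) = trace(b^-1) trace(a) - trace(b^-1 a) = z
trace(a^-2 b^-1) = trace(b^-1 a^-1) trace(a) - trace(b^-1) = x*z - y
trace(b^-1 a^-3) = trace(a^-2 b^-1) trace(a) - trace(a^-2 b^-1 a) = x^2*z - x*y - z
so trace(a^-2) = trace(a^-1) trace(a) - trace(1) = x^2 - 2
trace(a^-3) = trace(a^-2) trace(a) - trace(a^-1) = x^3 - 3*x
reduce: trace(a^-2 b^-2 a^-1) = trace(b^-1 a^-3) trace(b) - trace(b^-1 a^-3 b) = x^2*y*z - x^3 - x*y^2 - y*z + 3*x

x^2*y*z - x^3 - x*y^2 - y*z + 3*x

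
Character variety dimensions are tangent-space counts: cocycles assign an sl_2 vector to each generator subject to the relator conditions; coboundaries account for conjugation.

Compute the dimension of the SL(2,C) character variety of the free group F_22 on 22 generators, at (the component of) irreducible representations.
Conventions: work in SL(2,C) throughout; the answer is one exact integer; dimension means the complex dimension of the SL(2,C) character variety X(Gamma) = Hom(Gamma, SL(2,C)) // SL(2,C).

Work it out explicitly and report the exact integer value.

63

Here Gamma is free of rank 22 — no relator constrains a cocycle.
A cocycle picks one sl_2 vector per generator freely, giving dim Z^1 = 3*22 = 66.
Irreducibility makes the coboundary map sl_2 -> Z^1 injective (trivial centralizer), so dim B^1 = 3.
dim H^1 = 66 - 3 = 63, which is dim X.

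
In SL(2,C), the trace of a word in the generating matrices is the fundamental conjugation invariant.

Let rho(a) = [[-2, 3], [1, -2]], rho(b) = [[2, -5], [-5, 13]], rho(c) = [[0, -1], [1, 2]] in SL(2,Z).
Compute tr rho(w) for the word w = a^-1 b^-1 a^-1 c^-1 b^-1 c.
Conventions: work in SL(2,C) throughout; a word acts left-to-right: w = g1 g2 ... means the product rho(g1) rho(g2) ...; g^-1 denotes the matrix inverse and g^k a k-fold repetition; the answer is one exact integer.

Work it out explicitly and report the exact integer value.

277

rho(a^-1) = [[-2, -3], [-1, -2]]
... * rho(b^-1) = [[13, 5], [5, 2]]  ->  [[-41, -16], [-23, -9]]
... * rho(a^-1) = [[-2, -3], [-1, -2]]  ->  [[98, 155], [55, 87]]
... * rho(c^-1) = [[2, 1], [-1, 0]]  ->  [[41, 98], [23, 55]]
... * rho(b^-1) = [[13, 5], [5, 2]]  ->  [[1023, 401], [574, 225]]
... * rho(c) = [[0, -1], [1, 2]]  ->  [[401, -221], [225, -124]]
tr = 401 + -124 = 277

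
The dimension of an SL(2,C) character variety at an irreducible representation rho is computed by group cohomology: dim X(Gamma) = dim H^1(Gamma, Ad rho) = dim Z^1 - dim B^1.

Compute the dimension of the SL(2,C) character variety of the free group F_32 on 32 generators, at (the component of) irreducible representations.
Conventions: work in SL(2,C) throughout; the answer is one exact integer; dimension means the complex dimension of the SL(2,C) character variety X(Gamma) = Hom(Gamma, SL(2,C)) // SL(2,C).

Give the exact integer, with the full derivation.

The free group F_32: 32 generators, no relators.
Z^1(Gamma, Ad rho) = (sl_2)^32: a cocycle is a free choice of one sl_2 vector per generator, so dim Z^1 = 3*32 = 96.
Irreducibility makes the coboundary map sl_2 -> Z^1 injective (trivial centralizer), so dim B^1 = 3.
dim H^1 = 96 - 3 = 93, which is dim X.

93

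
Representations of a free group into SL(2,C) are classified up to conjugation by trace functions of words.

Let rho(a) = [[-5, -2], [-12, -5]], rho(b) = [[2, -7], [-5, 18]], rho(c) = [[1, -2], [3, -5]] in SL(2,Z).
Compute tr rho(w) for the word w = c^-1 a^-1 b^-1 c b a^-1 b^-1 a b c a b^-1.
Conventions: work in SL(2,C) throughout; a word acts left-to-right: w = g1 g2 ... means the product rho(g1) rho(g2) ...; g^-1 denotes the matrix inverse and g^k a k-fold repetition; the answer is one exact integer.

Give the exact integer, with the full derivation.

49873258790

rho(c^-1) = [[-5, 2], [-3, 1]]
... * rho(a^-1) = [[-5, 2], [12, -5]]  ->  [[49, -20], [27, -11]]
... * rho(b^-1) = [[18, 7], [5, 2]]  ->  [[782, 303], [431, 167]]
... * rho(c) = [[1, -2], [3, -5]]  ->  [[1691, -3079], [932, -1697]]
... * rho(b) = [[2, -7], [-5, 18]]  ->  [[18777, -67259], [10349, -37070]]
... * rho(a^-1) = [[-5, 2], [12, -5]]  ->  [[-900993, 373849], [-496585, 206048]]
... * rho(b^-1) = [[18, 7], [5, 2]]  ->  [[-14348629, -5559253], [-7908290, -3063999]]
... * rho(a) = [[-5, -2], [-12, -5]]  ->  [[138454181, 56493523], [76309438, 31136575]]
... * rho(b) = [[2, -7], [-5, 18]]  ->  [[-5559253, 47704147], [-3063999, 26292284]]
... * rho(c) = [[1, -2], [3, -5]]  ->  [[137553188, -227402229], [75812853, -125333422]]
... * rho(a) = [[-5, -2], [-12, -5]]  ->  [[2041060808, 861904769], [1124936799, 475041404]]
... * rho(b^-1) = [[18, 7], [5, 2]]  ->  [[41048618389, 16011235194], [22624069402, 8824640401]]
tr = 41048618389 + 8824640401 = 49873258790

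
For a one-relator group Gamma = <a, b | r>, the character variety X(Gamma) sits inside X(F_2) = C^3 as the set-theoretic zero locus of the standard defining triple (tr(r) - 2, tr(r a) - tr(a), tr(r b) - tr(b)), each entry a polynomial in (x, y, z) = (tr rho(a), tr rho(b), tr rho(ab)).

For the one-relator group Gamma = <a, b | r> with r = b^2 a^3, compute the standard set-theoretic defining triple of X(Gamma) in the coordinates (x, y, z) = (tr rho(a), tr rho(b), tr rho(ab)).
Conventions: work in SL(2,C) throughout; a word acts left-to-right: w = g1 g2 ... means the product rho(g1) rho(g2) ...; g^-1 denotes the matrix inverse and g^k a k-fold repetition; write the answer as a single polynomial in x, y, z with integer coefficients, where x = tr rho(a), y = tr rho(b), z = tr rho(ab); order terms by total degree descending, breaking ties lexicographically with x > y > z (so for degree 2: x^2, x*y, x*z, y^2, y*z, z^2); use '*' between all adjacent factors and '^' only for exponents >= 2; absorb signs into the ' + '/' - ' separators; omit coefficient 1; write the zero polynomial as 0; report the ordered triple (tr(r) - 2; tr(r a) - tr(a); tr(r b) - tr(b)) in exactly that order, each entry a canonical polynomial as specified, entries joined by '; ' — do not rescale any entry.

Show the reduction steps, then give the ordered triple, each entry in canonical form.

x^2*y*z - x^3 - x*y^2 - y*z + 3*x - 2; x^3*y*z - x^4 - x^2*y^2 - 2*x*y*z + 4*x^2 + y^2 - x - 2; x^2*y^2*z - x^3*y - x*y^3 - x^2*z - y^2*z + 4*x*y - y + z

trace(b^2 a) = trace(b)*trace(a b) - trace(a) = y*z - x
and trace(b^2) = trace(b)*trace(b) - trace(1) = y^2 - 2
next, trace(b^2 a^2) = trace(a)*trace(b^2 a) - trace(b^2) = x*y*z - x^2 - y^2 + 2
trace(b^2 a^3) = trace(a)*trace(b^2 a^2) - trace(b^2 a) = x^2*y*z - x^3 - x*y^2 - y*z + 3*x
trace(b^2 a^4) = trace(a)*trace(a^2 b^2 a) - trace(a^2 b^2) = x^3*y*z - x^4 - x^2*y^2 - 2*x*y*z + 4*x^2 + y^2 - 2
next, trace(b a^2) = trace(a)*trace(b a) - trace(b)  (reduce the a square) = x*z - y
next, trace(a^3 b) = trace(a)*trace(b a^2) - trace(b a)  (reduce the a square) = x^2*z - x*y - z
and trace(b^2 a^3 b) = trace(b)*trace(a^3 b^2) - trace(a^3 b)  (reduce the b square) = x^2*y^2*z - x^3*y - x*y^3 - x^2*z - y^2*z + 4*x*y + z
assemble the triple (trace(r) - 2; trace(r a) - x; trace(r b) - y)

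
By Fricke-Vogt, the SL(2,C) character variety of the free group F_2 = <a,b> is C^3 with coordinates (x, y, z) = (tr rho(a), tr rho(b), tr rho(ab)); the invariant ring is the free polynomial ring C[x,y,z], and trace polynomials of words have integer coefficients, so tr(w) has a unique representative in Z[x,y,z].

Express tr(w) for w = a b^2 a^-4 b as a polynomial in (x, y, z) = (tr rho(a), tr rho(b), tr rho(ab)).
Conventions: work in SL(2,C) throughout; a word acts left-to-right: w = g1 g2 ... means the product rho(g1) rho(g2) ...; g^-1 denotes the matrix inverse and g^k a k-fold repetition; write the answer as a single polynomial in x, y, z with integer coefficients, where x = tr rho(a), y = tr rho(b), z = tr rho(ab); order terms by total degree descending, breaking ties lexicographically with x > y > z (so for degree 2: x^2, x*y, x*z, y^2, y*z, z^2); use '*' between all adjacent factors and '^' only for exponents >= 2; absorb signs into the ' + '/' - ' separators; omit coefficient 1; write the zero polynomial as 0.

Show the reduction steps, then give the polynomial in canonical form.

x^4*y^2*z - x^5*y - x^3*y*z^2 - 3*x^2*y^2*z + 4*x^3*y + 2*x*y*z^2 + x^2*z + y^2*z - 3*x*y - z

trace(a b^2) = trace(b) trace(a b) - trace(a)  (reduce the b square) = y*z - x
trace(b a b^2) = trace(b) trace(a b^2) - trace(a b)  (reduce the b square) = y^2*z - x*y - z
and trace(a b a b) = trace(a b) trace(a b) - trace(1)  (split on a) = z^2 - 2
trace(a b a) = trace(a) trace(b a) - trace(b)  (reduce the a square) = x*z - y
trace(b a b^2 a) = trace(b) trace(a b a b) - trace(a b a)  (reduce the b square) = y*z^2 - x*z - y
and trace(b a b^2 a^-1) = trace(b a b^2) trace(a) - trace(b a b^2 a)  (eliminate a^-1) = x*y^2*z - x^2*y - y*z^2 + y
trace(a^-1 b a b^2 a^-1) = trace(b a b^2 a^-1) trace(a) - trace(b a b^2)  (eliminate a^-1) = x^2*y^2*z - x^3*y - x*y*z^2 - y^2*z + 2*x*y + z
trace(a^-2 b a b^2 a^-1) = trace(a^-1 b a b^2 a^-1) trace(a) - trace(a^-1 b a b^2)  (eliminate a^-1) = x^3*y^2*z - x^4*y - x^2*y*z^2 - 2*x*y^2*z + 3*x^2*y + y*z^2 + x*z - y
and trace(a b^2 a^-4 b) = trace(a^-2 b a b^2 a^-1) trace(a) - trace(a^-2 b a b^2)  (eliminate a^-1) = x^4*y^2*z - x^5*y - x^3*y*z^2 - 3*x^2*y^2*z + 4*x^3*y + 2*x*y*z^2 + x^2*z + y^2*z - 3*x*y - z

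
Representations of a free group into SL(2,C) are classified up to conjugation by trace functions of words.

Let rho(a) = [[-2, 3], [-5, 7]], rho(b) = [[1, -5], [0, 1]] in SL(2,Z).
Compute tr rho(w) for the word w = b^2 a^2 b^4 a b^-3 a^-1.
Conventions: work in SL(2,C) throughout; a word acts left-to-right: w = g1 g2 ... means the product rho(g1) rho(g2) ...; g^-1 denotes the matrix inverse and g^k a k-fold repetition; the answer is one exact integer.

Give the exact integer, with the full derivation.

rho(b) = [[1, -5], [0, 1]]
... * rho(b) = [[1, -5], [0, 1]]  ->  [[1, -10], [0, 1]]
... * rho(a) = [[-2, 3], [-5, 7]]  ->  [[48, -67], [-5, 7]]
... * rho(a) = [[-2, 3], [-5, 7]]  ->  [[239, -325], [-25, 34]]
... * rho(b) = [[1, -5], [0, 1]]  ->  [[239, -1520], [-25, 159]]
... * rho(b) = [[1, -5], [0, 1]]  ->  [[239, -2715], [-25, 284]]
... * rho(b) = [[1, -5], [0, 1]]  ->  [[239, -3910], [-25, 409]]
... * rho(b) = [[1, -5], [0, 1]]  ->  [[239, -5105], [-25, 534]]
... * rho(a) = [[-2, 3], [-5, 7]]  ->  [[25047, -35018], [-2620, 3663]]
... * rho(b^-1) = [[1, 5], [0, 1]]  ->  [[25047, 90217], [-2620, -9437]]
... * rho(b^-1) = [[1, 5], [0, 1]]  ->  [[25047, 215452], [-2620, -22537]]
... * rho(b^-1) = [[1, 5], [0, 1]]  ->  [[25047, 340687], [-2620, -35637]]
... * rho(a^-1) = [[7, -3], [5, -2]]  ->  [[1878764, -756515], [-196525, 79134]]
tr = 1878764 + 79134 = 1957898

1957898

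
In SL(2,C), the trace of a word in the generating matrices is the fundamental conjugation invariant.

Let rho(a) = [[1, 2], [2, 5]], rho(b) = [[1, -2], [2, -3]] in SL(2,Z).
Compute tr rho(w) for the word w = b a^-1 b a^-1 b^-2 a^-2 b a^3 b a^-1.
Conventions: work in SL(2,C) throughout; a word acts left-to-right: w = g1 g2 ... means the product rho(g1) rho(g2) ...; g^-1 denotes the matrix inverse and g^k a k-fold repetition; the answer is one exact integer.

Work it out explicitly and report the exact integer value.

-812350

rho(b) = [[1, -2], [2, -3]]
... * rho(a^-1) = [[5, -2], [-2, 1]]  ->  [[9, -4], [16, -7]]
... * rho(b) = [[1, -2], [2, -3]]  ->  [[1, -6], [2, -11]]
... * rho(a^-1) = [[5, -2], [-2, 1]]  ->  [[17, -8], [32, -15]]
... * rho(b^-1) = [[-3, 2], [-2, 1]]  ->  [[-35, 26], [-66, 49]]
... * rho(b^-1) = [[-3, 2], [-2, 1]]  ->  [[53, -44], [100, -83]]
... * rho(a^-1) = [[5, -2], [-2, 1]]  ->  [[353, -150], [666, -283]]
... * rho(a^-1) = [[5, -2], [-2, 1]]  ->  [[2065, -856], [3896, -1615]]
... * rho(b) = [[1, -2], [2, -3]]  ->  [[353, -1562], [666, -2947]]
... * rho(a) = [[1, 2], [2, 5]]  ->  [[-2771, -7104], [-5228, -13403]]
... * rho(a) = [[1, 2], [2, 5]]  ->  [[-16979, -41062], [-32034, -77471]]
... * rho(a) = [[1, 2], [2, 5]]  ->  [[-99103, -239268], [-186976, -451423]]
... * rho(b) = [[1, -2], [2, -3]]  ->  [[-577639, 916010], [-1089822, 1728221]]
... * rho(a^-1) = [[5, -2], [-2, 1]]  ->  [[-4720215, 2071288], [-8905552, 3907865]]
tr = -4720215 + 3907865 = -812350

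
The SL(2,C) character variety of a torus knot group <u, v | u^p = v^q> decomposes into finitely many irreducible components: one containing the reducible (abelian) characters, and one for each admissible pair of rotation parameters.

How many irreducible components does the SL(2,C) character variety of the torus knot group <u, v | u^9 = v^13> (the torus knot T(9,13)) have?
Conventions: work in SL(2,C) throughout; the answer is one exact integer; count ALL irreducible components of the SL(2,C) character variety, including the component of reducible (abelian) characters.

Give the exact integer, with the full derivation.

49

In the torus knot group T(9,13), u^9 = v^13 is central, so an irreducible representation sends it to +I or -I (Schur).
So on each irreducible component the traces are pinned: tr(u) = 2*cos(pi*alpha/9) with 1 <= alpha <= 8, tr(v) = 2*cos(pi*beta/13) with 1 <= beta <= 12.
u^9 = (-1)^alpha I and v^13 = (-1)^beta I must agree, so alpha and beta have equal parity.
count pairs: odd alpha (4 choices) x odd beta (6), plus even alpha (4) x even beta (6): 4*6 + 4*6 = 48.
components with irreducible characters: 48; plus the single component of reducible (abelian) characters: total 49.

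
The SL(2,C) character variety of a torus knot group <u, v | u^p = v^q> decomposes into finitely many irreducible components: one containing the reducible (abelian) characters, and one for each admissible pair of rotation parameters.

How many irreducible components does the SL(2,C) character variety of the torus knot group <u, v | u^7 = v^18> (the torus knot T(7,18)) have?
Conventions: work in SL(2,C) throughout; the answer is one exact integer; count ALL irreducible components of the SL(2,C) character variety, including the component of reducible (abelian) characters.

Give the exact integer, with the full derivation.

52

In the torus knot group T(7,18), u^7 = v^18 is central, so an irreducible representation sends it to +I or -I (Schur).
This locks tr(u) to 2*cos(pi*alpha/7), alpha in 1..6, and tr(v) to 2*cos(pi*beta/18), beta in 1..17, on each component of irreducible characters.
The two central values (-1)^alpha I and (-1)^beta I must be the same matrix, so alpha and beta share a parity.
Counting: 3 odd alphas x 9 odd betas + 3 even alphas x 8 even betas = 27 + 24 = 51.
components with irreducible characters: 51; plus the single component of reducible (abelian) characters: total 52.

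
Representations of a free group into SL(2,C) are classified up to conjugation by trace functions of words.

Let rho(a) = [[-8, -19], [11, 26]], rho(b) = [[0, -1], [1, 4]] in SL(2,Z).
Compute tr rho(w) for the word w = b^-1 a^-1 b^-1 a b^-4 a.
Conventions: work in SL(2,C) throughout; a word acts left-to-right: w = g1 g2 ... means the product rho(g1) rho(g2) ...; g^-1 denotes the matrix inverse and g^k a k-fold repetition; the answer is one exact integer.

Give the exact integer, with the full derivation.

179566

rho(b^-1) = [[4, 1], [-1, 0]]
... * rho(a^-1) = [[26, 19], [-11, -8]]  ->  [[93, 68], [-26, -19]]
... * rho(b^-1) = [[4, 1], [-1, 0]]  ->  [[304, 93], [-85, -26]]
... * rho(a) = [[-8, -19], [11, 26]]  ->  [[-1409, -3358], [394, 939]]
... * rho(b^-1) = [[4, 1], [-1, 0]]  ->  [[-2278, -1409], [637, 394]]
... * rho(b^-1) = [[4, 1], [-1, 0]]  ->  [[-7703, -2278], [2154, 637]]
... * rho(b^-1) = [[4, 1], [-1, 0]]  ->  [[-28534, -7703], [7979, 2154]]
... * rho(b^-1) = [[4, 1], [-1, 0]]  ->  [[-106433, -28534], [29762, 7979]]
... * rho(a) = [[-8, -19], [11, 26]]  ->  [[537590, 1280343], [-150327, -358024]]
tr = 537590 + -358024 = 179566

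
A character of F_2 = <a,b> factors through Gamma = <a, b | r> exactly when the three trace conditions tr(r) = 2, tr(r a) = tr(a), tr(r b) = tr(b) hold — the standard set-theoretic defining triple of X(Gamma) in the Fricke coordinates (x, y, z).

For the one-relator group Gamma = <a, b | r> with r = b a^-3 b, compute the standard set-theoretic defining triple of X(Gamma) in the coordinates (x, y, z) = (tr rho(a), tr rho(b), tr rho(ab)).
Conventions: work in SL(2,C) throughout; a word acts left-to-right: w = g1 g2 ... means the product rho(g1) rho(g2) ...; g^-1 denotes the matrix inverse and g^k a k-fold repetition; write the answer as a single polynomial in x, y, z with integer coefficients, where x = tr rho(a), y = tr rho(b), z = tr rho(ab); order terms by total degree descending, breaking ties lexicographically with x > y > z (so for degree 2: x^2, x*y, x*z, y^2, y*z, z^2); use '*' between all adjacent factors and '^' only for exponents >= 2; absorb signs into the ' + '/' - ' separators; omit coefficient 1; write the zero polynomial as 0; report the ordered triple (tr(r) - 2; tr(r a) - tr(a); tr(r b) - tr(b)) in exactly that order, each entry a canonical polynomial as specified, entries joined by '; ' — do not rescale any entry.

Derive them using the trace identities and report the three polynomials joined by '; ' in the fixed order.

x^3*y^2 - x^2*y*z - x^3 - 2*x*y^2 + y*z + 3*x - 2; x^3*y*z - x^4 - x^2*z^2 - 2*x*y*z + 4*x^2 + z^2 - x - 2; x^3*y^3 - x^2*y^2*z - 2*x^3*y - 2*x*y^3 + x^2*z + y^2*z + 5*x*y - y - z

so trace(b^2) = trace(b)*trace(b) - trace(1)  (reduce the b square) = y^2 - 2
trace(b^2 a) = trace(b)*trace(a b) - trace(a)  (reduce the b square) = y*z - x
so trace(b^2 a^-1) = trace(b^2)*trace(a) - trace(b^2 a)  (eliminate a^-1) = x*y^2 - y*z - x
reduce: trace(a^-1 b^2 a^-1) = trace(b^2 a^-1)*trace(a) - trace(b^2)  (eliminate a^-1) = x^2*y^2 - x*y*z - x^2 - y^2 + 2
trace(b a^-3 b) = trace(a^-1 b^2 a^-1)*trace(a) - trace(a^-1 b^2)  (eliminate a^-1) = x^3*y^2 - x^2*y*z - x^3 - 2*x*y^2 + y*z + 3*x
reduce: trace(b a b a) = trace(a b)*trace(a b) - trace(1)  (split on a) = z^2 - 2
reduce: trace(a^-1 b a b) = trace(b a b)*trace(a) - trace(b a b a)  (eliminate a^-1) = x*y*z - x^2 - z^2 + 2
reduce: trace(b a b a^-2) = trace(a^-1 b a b)*trace(a) - trace(a^-1 b a b a)  (eliminate a^-1) = x^2*y*z - x^3 - x*z^2 - y*z + 3*x
trace(b a^-3 b a) = trace(b a b a^-2)*trace(a) - trace(b a b a^-1)  (eliminate a^-1) = x^3*y*z - x^4 - x^2*z^2 - 2*x*y*z + 4*x^2 + z^2 - 2
so trace(b^3) = trace(b)*trace(b^2) - trace(b)   [square of b] = y^3 - 3*y
trace(b^3 a) = trace(b)*trace(a b^2) - trace(a b)   [square of b] = y^2*z - x*y - z
trace(a^-1 b^3) = trace(b^3)*trace(a) - trace(b^3 a)   [inverse elimination on a] = x*y^3 - y^2*z - 2*x*y + z
so trace(a^-1 b^3 a^-1) = trace(a^-1 b^3)*trace(a) - trace(a^-1 b^3 a)   [inverse elimination on a] = x^2*y^3 - x*y^2*z - 2*x^2*y - y^3 + x*z + 3*y
so trace(b a^-3 b^2) = trace(a^-1 b^3 a^-1)*trace(a) - trace(a^-1 b^3)   [inverse elimination on a] = x^3*y^3 - x^2*y^2*z - 2*x^3*y - 2*x*y^3 + x^2*z + y^2*z + 5*x*y - z
assemble the triple (trace(r) - 2; trace(r a) - x; trace(r b) - y)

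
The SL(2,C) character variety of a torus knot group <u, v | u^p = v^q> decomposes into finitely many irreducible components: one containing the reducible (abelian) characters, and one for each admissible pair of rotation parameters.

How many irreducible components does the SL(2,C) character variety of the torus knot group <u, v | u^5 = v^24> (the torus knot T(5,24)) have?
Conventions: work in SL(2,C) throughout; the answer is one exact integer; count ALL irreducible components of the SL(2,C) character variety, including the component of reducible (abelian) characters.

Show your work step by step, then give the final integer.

47

Gamma = < u, v | u^5 = v^24 > (torus knot T(5,24)); the central element u^5 = v^24 acts as +I or -I in any irreducible SL(2,C) representation.
This locks tr(u) to 2*cos(pi*alpha/5), alpha in 1..4, and tr(v) to 2*cos(pi*beta/24), beta in 1..23, on each component of irreducible characters.
The two central values (-1)^alpha I and (-1)^beta I must be the same matrix, so alpha and beta share a parity.
count pairs: odd alpha (2 choices) x odd beta (12), plus even alpha (2) x even beta (11): 2*12 + 2*11 = 46.
components with irreducible characters: 46; plus the single component of reducible (abelian) characters: total 47.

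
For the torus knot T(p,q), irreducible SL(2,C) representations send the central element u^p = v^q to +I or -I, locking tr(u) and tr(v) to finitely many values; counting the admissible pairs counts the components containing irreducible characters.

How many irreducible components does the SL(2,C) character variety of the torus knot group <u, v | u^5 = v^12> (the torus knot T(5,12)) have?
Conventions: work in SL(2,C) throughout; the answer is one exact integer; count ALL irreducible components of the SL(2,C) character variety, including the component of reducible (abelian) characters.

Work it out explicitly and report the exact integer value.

In the torus knot group T(5,12), u^5 = v^12 is central, so an irreducible representation sends it to +I or -I (Schur).
On an irreducible component, tr(u) is locked at 2*cos(pi*alpha/5) for some alpha in 1..4, and tr(v) at 2*cos(pi*beta/12) for some beta in 1..11.
Consistency of u^5 = (-1)^alpha I with v^12 = (-1)^beta I forces alpha = beta (mod 2).
Enumerate parity-matched pairs: 2*6 odd-odd plus 2*5 even-even gives 22.
Total: 22 irreducible-character components + 1 reducible (abelian) component = 23.

23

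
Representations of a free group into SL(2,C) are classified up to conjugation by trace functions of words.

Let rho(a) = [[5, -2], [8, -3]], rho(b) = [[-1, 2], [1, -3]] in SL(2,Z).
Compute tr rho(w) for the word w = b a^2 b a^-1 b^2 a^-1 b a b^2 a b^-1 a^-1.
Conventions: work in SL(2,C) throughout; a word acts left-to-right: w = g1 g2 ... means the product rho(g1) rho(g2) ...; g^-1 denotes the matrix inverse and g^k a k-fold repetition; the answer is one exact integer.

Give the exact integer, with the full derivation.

3813864886

rho(b) = [[-1, 2], [1, -3]]
... * rho(a) = [[5, -2], [8, -3]]  ->  [[11, -4], [-19, 7]]
... * rho(a) = [[5, -2], [8, -3]]  ->  [[23, -10], [-39, 17]]
... * rho(b) = [[-1, 2], [1, -3]]  ->  [[-33, 76], [56, -129]]
... * rho(a^-1) = [[-3, 2], [-8, 5]]  ->  [[-509, 314], [864, -533]]
... * rho(b) = [[-1, 2], [1, -3]]  ->  [[823, -1960], [-1397, 3327]]
... * rho(b) = [[-1, 2], [1, -3]]  ->  [[-2783, 7526], [4724, -12775]]
... * rho(a^-1) = [[-3, 2], [-8, 5]]  ->  [[-51859, 32064], [88028, -54427]]
... * rho(b) = [[-1, 2], [1, -3]]  ->  [[83923, -199910], [-142455, 339337]]
... * rho(a) = [[5, -2], [8, -3]]  ->  [[-1179665, 431884], [2002421, -733101]]
... * rho(b) = [[-1, 2], [1, -3]]  ->  [[1611549, -3654982], [-2735522, 6204145]]
... * rho(b) = [[-1, 2], [1, -3]]  ->  [[-5266531, 14188044], [8939667, -24083479]]
... * rho(a) = [[5, -2], [8, -3]]  ->  [[87171697, -32031070], [-147969497, 54371103]]
... * rho(b^-1) = [[-3, -2], [-1, -1]]  ->  [[-229484021, -142312324], [389537388, 241567891]]
... * rho(a^-1) = [[-3, 2], [-8, 5]]  ->  [[1826950655, -1170529662], [-3101155292, 1986914231]]
tr = 1826950655 + 1986914231 = 3813864886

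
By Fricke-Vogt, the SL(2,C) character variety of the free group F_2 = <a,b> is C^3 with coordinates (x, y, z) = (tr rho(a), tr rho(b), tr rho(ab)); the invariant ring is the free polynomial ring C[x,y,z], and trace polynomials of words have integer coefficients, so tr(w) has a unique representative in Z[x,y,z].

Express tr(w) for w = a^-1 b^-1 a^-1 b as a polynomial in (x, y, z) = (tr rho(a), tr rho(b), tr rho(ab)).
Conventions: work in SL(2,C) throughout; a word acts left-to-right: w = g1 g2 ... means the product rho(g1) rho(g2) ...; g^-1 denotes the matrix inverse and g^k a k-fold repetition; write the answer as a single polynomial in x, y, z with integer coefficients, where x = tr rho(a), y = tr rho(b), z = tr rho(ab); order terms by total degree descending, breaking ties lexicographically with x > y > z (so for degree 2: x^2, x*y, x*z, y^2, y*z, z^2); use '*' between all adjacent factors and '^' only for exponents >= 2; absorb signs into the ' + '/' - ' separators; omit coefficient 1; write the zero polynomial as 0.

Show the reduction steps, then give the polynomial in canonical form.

x*y*z - y^2 - z^2 + 2

trace(b a^-1) = trace(b)*trace(a) - trace(b a)  (eliminate a^-1) = x*y - z
trace(a^-1 b a^-1) = trace(b a^-1)*trace(a) - trace(b)  (eliminate a^-1) = x^2*y - x*z - y
trace(b^2) = trace(b)*trace(b) - trace(1)  (reduce the b square) = y^2 - 2
trace(b^2 a) = trace(b)*trace(a b) - trace(a)  (reduce the b square) = y*z - x
trace(b a^-1 b) = trace(b^2)*trace(a) - trace(b^2 a)  (eliminate a^-1) = x*y^2 - y*z - x
trace(b a b a) = trace(b a)*trace(b a) - trace(1)  (split on b) = z^2 - 2
trace(b a^-1 b a) = trace(b a b)*trace(a) - trace(b a b a)  (eliminate a^-1) = x*y*z - x^2 - z^2 + 2
trace(a^-1 b a^-1 b) = trace(b a^-1 b)*trace(a) - trace(b a^-1 b a)  (eliminate a^-1) = x^2*y^2 - 2*x*y*z + z^2 - 2
trace(a^-1 b^-1 a^-1 b) = trace(a^-1 b a^-1)*trace(b) - trace(a^-1 b a^-1 b)  (eliminate b^-1) = x*y*z - y^2 - z^2 + 2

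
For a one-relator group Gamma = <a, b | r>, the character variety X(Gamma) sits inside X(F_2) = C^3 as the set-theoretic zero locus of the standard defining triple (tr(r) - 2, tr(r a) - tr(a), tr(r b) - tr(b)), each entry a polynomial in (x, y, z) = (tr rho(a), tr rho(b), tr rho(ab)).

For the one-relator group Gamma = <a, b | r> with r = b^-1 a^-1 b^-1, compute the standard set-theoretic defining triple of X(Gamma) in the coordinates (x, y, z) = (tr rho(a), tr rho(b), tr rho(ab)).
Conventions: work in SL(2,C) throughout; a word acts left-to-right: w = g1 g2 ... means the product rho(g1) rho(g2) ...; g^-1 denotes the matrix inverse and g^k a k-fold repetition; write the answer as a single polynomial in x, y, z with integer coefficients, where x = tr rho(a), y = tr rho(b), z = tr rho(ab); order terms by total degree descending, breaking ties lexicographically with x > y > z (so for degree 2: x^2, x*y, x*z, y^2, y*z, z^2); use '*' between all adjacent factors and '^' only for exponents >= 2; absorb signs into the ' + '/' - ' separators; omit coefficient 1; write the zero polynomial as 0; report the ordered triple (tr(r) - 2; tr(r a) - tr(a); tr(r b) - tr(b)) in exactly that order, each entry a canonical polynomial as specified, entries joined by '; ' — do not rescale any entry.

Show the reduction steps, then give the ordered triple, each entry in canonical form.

tr(a^-1) = tr(a) = x
tr(a^-1 b) = tr(b) tr(a) - tr(b a) = x*y - z
reduce: tr(b^-1 a^-1) = tr(a^-1) tr(b) - tr(a^-1 b) = z
tr(b^-1 a^-1 b^-1) = tr(b^-1 a^-1) tr(b) - tr(b^-1 a^-1 b) = y*z - x
reduce: tr(b^-1 a b^-1) = tr(b^-1 a) tr(b) - tr(b^-1 a b)   [inverse elimination on b] = x*y^2 - y*z - x
so tr(a^2) = tr(a) tr(a) - tr(1)   [square of a] = x^2 - 2
tr(a^2 b) = tr(a) tr(b a) - tr(b)   [square of a] = x*z - y
tr(a b^-1 a) = tr(a^2) tr(b) - tr(a^2 b)   [inverse elimination on b] = x^2*y - x*z - y
tr(a b a b) = tr(a b) tr(a b) - tr(1)   [split at a repeated a] = z^2 - 2
tr(a b^-1 a b) = tr(a b a) tr(b) - tr(a b a b)   [inverse elimination on b] = x*y*z - y^2 - z^2 + 2
reduce: tr(b^-1 a b^-1 a) = tr(a b^-1 a) tr(b) - tr(a b^-1 a b)   [inverse elimination on b] = x^2*y^2 - 2*x*y*z + z^2 - 2
so tr(b^-1 a^-1 b^-1 a) = tr(b^-1 a b^-1) tr(a) - tr(b^-1 a b^-1 a)   [inverse elimination on a] = x*y*z - x^2 - z^2 + 2
assemble the triple (tr(r) - 2; tr(r a) - x; tr(r b) - y)

y*z - x - 2; x*y*z - x^2 - z^2 - x + 2; -y + z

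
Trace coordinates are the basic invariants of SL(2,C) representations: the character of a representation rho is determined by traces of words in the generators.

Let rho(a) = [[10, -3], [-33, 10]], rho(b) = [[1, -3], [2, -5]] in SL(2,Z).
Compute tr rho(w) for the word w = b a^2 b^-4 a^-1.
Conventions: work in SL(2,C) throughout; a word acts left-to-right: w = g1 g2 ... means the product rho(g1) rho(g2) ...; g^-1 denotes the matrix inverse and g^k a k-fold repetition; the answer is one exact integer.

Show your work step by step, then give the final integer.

-8358235

rho(b) = [[1, -3], [2, -5]]
... * rho(a) = [[10, -3], [-33, 10]]  ->  [[109, -33], [185, -56]]
... * rho(a) = [[10, -3], [-33, 10]]  ->  [[2179, -657], [3698, -1115]]
... * rho(b^-1) = [[-5, 3], [-2, 1]]  ->  [[-9581, 5880], [-16260, 9979]]
... * rho(b^-1) = [[-5, 3], [-2, 1]]  ->  [[36145, -22863], [61342, -38801]]
... * rho(b^-1) = [[-5, 3], [-2, 1]]  ->  [[-134999, 85572], [-229108, 145225]]
... * rho(b^-1) = [[-5, 3], [-2, 1]]  ->  [[503851, -319425], [855090, -542099]]
... * rho(a^-1) = [[10, 3], [33, 10]]  ->  [[-5502515, -1682697], [-9338367, -2855720]]
tr = -5502515 + -2855720 = -8358235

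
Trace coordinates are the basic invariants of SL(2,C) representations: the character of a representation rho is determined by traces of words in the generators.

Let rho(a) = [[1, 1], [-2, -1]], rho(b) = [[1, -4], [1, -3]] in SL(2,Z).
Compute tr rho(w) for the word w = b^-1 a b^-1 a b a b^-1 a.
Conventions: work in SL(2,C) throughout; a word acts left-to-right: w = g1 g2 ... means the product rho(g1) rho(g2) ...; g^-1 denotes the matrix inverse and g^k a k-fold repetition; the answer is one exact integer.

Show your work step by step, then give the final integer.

-28559

rho(b^-1) = [[-3, 4], [-1, 1]]
... * rho(a) = [[1, 1], [-2, -1]]  ->  [[-11, -7], [-3, -2]]
... * rho(b^-1) = [[-3, 4], [-1, 1]]  ->  [[40, -51], [11, -14]]
... * rho(a) = [[1, 1], [-2, -1]]  ->  [[142, 91], [39, 25]]
... * rho(b) = [[1, -4], [1, -3]]  ->  [[233, -841], [64, -231]]
... * rho(a) = [[1, 1], [-2, -1]]  ->  [[1915, 1074], [526, 295]]
... * rho(b^-1) = [[-3, 4], [-1, 1]]  ->  [[-6819, 8734], [-1873, 2399]]
... * rho(a) = [[1, 1], [-2, -1]]  ->  [[-24287, -15553], [-6671, -4272]]
tr = -24287 + -4272 = -28559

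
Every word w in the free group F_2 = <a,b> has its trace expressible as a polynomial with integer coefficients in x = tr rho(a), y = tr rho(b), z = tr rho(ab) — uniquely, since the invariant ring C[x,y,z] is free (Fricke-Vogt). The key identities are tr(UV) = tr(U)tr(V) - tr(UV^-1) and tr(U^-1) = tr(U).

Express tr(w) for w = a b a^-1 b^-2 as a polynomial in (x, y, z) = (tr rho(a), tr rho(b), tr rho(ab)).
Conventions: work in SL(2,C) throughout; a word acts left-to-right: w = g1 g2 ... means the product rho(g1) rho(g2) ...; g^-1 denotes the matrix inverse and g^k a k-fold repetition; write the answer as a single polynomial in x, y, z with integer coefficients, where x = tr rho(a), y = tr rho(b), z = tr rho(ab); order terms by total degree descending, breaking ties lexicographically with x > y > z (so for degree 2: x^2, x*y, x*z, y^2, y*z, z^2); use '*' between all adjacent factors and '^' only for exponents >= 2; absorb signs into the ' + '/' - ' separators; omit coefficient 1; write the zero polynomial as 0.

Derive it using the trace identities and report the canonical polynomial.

-x*y^2*z + x^2*y + y^3 + y*z^2 - 3*y

trace(b a b) = trace(b) trace(a b) - trace(a)  (reduce the b square) = y*z - x
trace(b a b a) = trace(b a) trace(b a) - trace(1)  (split on b) = z^2 - 2
and trace(a b a^-1 b) = trace(b a b) trace(a) - trace(b a b a)  (eliminate a^-1) = x*y*z - x^2 - z^2 + 2
next, trace(b^-1 a b a^-1) = trace(a b a^-1) trace(b) - trace(a b a^-1 b)  (eliminate b^-1) = -x*y*z + x^2 + y^2 + z^2 - 2
and trace(a b a^-1 b^-2) = trace(b^-1 a b a^-1) trace(b) - trace(b^-1 a b a^-1 b)  (eliminate b^-1) = -x*y^2*z + x^2*y + y^3 + y*z^2 - 3*y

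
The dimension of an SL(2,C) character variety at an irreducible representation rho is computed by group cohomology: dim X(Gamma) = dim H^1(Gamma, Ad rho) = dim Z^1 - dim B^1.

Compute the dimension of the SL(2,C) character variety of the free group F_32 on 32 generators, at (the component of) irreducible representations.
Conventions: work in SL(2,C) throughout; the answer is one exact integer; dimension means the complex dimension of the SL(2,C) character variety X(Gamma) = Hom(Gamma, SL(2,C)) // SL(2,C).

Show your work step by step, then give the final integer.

93

Here Gamma is free of rank 32 — no relator constrains a cocycle.
Z^1(Gamma, Ad rho) = (sl_2)^32: a cocycle is a free choice of one sl_2 vector per generator, so dim Z^1 = 3*32 = 96.
At an irreducible rho the centralizer of the image in sl_2 is 0, so the coboundary map sl_2 -> Z^1 is injective: dim B^1 = 3.
dim X = dim H^1 = dim Z^1 - dim B^1 = 96 - 3 = 93.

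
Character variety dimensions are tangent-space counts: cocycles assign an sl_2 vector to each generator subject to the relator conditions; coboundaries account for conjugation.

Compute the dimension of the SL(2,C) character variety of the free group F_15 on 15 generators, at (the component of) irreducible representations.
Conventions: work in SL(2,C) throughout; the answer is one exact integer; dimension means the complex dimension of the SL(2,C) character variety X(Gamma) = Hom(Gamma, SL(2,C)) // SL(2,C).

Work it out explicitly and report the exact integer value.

Gamma = F_15 has 15 generators and no relators.
So Z^1 = (sl_2)^15 in full: dim Z^1 = 45.
dim B^1 = 3: the coboundary map is injective because an irreducible image has centralizer 0 in sl_2.
dim X = dim H^1 = dim Z^1 - dim B^1 = 45 - 3 = 42.

42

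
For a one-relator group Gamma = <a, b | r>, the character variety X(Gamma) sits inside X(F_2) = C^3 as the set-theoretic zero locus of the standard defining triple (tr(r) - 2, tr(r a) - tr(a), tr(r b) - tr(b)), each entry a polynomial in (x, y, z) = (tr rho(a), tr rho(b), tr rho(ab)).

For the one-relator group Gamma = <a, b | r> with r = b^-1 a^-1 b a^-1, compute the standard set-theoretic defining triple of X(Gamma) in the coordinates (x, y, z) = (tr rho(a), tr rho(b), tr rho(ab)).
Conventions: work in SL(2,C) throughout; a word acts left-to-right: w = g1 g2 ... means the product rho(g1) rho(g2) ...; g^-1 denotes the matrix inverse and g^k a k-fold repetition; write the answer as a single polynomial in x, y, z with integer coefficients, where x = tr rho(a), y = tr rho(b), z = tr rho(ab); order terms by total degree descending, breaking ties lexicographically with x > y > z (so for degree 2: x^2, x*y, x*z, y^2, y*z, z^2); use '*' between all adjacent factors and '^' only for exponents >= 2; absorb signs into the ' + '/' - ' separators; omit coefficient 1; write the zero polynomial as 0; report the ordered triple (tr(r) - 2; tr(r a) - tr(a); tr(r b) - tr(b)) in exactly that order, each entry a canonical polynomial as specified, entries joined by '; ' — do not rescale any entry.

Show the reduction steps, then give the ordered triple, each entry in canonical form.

tr(a^-1) = tr(a) = x
next, tr(a b a) = tr(a)*tr(b a) - tr(b)   [square of a] = x*z - y
next, tr(a b a b) = tr(b a)*tr(b a) - tr(1)   [split at a repeated b] = z^2 - 2
tr(b^-1 a b a) = tr(a b a)*tr(b) - tr(a b a b)   [inverse elimination on b] = x*y*z - y^2 - z^2 + 2
and tr(b a^-1 b^-1 a) = tr(b^-1 a b)*tr(a) - tr(b^-1 a b a)   [inverse elimination on a] = -x*y*z + x^2 + y^2 + z^2 - 2
next, tr(b^-1 a^-1 b a^-1) = tr(b a^-1 b^-1)*tr(a) - tr(b a^-1 b^-1 a)   [inverse elimination on a] = x*y*z - y^2 - z^2 + 2
next, tr(a^-1 b) = tr(b)*tr(a) - tr(b a) = x*y - z
tr(a^-1 b a^-1) = tr(a^-1 b)*tr(a) - tr(a^-1 b a) = x^2*y - x*z - y
assemble the triple (tr(r) - 2; tr(r a) - x; tr(r b) - y)

x*y*z - y^2 - z^2; 0; x^2*y - x*z - 2*y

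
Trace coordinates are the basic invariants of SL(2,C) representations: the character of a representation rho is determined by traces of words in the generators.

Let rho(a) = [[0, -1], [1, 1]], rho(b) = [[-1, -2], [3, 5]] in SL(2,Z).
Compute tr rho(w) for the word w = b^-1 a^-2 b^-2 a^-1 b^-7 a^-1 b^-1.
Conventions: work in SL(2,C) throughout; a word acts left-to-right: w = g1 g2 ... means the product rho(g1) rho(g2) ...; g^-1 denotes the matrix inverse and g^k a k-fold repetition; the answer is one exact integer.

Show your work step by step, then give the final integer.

rho(b^-1) = [[5, 2], [-3, -1]]
... * rho(a^-1) = [[1, 1], [-1, 0]]  ->  [[3, 5], [-2, -3]]
... * rho(a^-1) = [[1, 1], [-1, 0]]  ->  [[-2, 3], [1, -2]]
... * rho(b^-1) = [[5, 2], [-3, -1]]  ->  [[-19, -7], [11, 4]]
... * rho(b^-1) = [[5, 2], [-3, -1]]  ->  [[-74, -31], [43, 18]]
... * rho(a^-1) = [[1, 1], [-1, 0]]  ->  [[-43, -74], [25, 43]]
... * rho(b^-1) = [[5, 2], [-3, -1]]  ->  [[7, -12], [-4, 7]]
... * rho(b^-1) = [[5, 2], [-3, -1]]  ->  [[71, 26], [-41, -15]]
... * rho(b^-1) = [[5, 2], [-3, -1]]  ->  [[277, 116], [-160, -67]]
... * rho(b^-1) = [[5, 2], [-3, -1]]  ->  [[1037, 438], [-599, -253]]
... * rho(b^-1) = [[5, 2], [-3, -1]]  ->  [[3871, 1636], [-2236, -945]]
... * rho(b^-1) = [[5, 2], [-3, -1]]  ->  [[14447, 6106], [-8345, -3527]]
... * rho(b^-1) = [[5, 2], [-3, -1]]  ->  [[53917, 22788], [-31144, -13163]]
... * rho(a^-1) = [[1, 1], [-1, 0]]  ->  [[31129, 53917], [-17981, -31144]]
... * rho(b^-1) = [[5, 2], [-3, -1]]  ->  [[-6106, 8341], [3527, -4818]]
tr = -6106 + -4818 = -10924

-10924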